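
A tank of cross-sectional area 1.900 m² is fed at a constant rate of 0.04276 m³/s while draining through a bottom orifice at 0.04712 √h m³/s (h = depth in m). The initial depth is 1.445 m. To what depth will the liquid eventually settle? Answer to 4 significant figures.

0.8235 m

A dh/dt = Q_in − 0.04712 √h. Steady state requires inflow = outflow:
Q_in = 0.04712 √h_ss ⇒ √h_ss = 0.04276/0.04712 = 0.907470.
h_ss = 0.907470² = 0.823502 m. (Since h₀ = 1.445 m > h_ss, the level will fall toward this value.)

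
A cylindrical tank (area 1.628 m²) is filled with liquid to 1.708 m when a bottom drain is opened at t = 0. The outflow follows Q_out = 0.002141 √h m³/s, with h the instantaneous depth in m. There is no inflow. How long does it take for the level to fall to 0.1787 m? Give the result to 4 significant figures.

1345 s

With no inflow, A dh/dt = −0.002141 √h.
Separate and integrate: 2(√h − √h₀) = −(0.002141/A) t.
t = 2A(√h₀ − √h)/0.002141 = 2·1.628·(√1.708 − √0.1787)/0.002141
  = 3.25600 × (1.30690 − 0.422729) / 0.002141 = 1344.64 s.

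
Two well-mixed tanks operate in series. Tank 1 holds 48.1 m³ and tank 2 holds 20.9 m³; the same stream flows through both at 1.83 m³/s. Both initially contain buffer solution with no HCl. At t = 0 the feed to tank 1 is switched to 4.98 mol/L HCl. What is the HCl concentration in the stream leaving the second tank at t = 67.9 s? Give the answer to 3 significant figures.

4.32 mol/L

Time constants: τᵢ = Vᵢ/Q for each well-mixed tank.
τ₁ = 48.1/1.83 = 26.284 s; τ₂ = 20.9/1.83 = 11.421 s.
Tank 1: C₁ = C_in(1 − e^(−t/τ₁)). Tank 2 (τ₁ ≠ τ₂): C₂ = C_in[1 − (τ₁ e^(−t/τ₁) − τ₂ e^(−t/τ₂))/(τ₁ − τ₂)].
At t = 67.9: e^(−t/τ₁) = 0.075524, e^(−t/τ₂) = 0.0026181.
C₂ = 4.98·[1 − (26.284·0.075524 − 11.421·0.0026181)/(14.863)] = 4.98·0.86846 = 4.3249 mol/L.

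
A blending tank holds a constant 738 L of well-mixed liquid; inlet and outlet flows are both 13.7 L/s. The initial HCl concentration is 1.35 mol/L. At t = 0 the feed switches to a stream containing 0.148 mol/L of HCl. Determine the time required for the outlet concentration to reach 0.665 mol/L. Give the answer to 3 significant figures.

45.4 s

Species balance: V dC/dt = Q(C_in − C) ⇒ τ = V/Q = 53.869 s.
C(t) = C_in + (C₀ − C_in) e^(−t/τ). Set C = 0.665 and solve for t:
e^(−t/τ) = (C − C_in)/(C₀ − C_in) = (0.665 − 0.148)/(1.35 − 0.148) = 0.43012
t = −τ ln(…) = 53.869 × 0.84370 = 45.449 s.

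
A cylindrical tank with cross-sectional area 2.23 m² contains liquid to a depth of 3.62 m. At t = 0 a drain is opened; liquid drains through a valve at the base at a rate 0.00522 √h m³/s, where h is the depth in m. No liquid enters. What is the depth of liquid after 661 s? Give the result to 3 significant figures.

Mass balance (ρ constant): A dh/dt = −0.00522 √h.
This is separable: 2 d(√h)/dt = −0.00522/A, so √h = √h₀ − (0.00522/(2A)) t.
√h = √3.62 − 0.00522·661/(2·2.23) = 1.9026 − 0.77364 = 1.1290.
h = 1.1290² = 1.2746 m.

1.27 m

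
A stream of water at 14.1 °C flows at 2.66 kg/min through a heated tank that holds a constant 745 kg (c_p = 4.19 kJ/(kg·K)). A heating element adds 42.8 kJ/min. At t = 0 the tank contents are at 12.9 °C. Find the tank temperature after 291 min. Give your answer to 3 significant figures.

16.2 °C

Unsteady energy balance on the tank contents: M c_p dT/dt = ṁ c_p (T_in − T) + 42.8.
Rearrange: dT/dt = (T_ss − T)/τ with τ = M/ṁ = 280.08 min and T_ss = T_in + Q̇/(ṁ c_p) = 17.940 °C.
This is linear first-order; T(t) = T_ss + (T₀ − T_ss) e^(−t/τ).
T(291) = 17.940 + (-5.0401)·e^(−291/280.08) = 17.940 + (-5.0401)·0.35381 = 16.157 °C.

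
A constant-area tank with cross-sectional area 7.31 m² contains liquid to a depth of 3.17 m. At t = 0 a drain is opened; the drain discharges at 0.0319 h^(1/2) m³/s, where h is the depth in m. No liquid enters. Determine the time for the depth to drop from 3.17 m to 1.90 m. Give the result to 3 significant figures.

184 s

A dh/dt = −Q_out = −0.0319 √h.
Separate and integrate: 2(√h − √h₀) = −(0.0319/A) t.
t = 2A(√h₀ − √h)/0.0319 = 2·7.31·(√3.17 − √1.90)/0.0319
  = 14.620 × (1.7804 − 1.3784) / 0.0319 = 184.26 s.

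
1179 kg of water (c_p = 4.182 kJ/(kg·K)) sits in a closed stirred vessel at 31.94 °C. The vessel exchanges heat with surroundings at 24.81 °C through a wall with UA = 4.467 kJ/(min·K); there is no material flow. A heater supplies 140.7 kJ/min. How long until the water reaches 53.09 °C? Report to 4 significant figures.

2235 min

M c_p dT/dt = −UA(T − T_amb) + Q̇.
τ = M c_p/UA = 1103.78 min; T_ss = T_amb + Q̇/UA = 24.81 + 140.7/4.467 = 56.3076 °C.
T(t) = T_ss + (T₀ − T_ss)e^(−t/τ); set T = 53.09:
t = −τ ln[(T − T_ss)/(T₀ − T_ss)] = −1103.78 · ln(0.132046) = 2234.72 min.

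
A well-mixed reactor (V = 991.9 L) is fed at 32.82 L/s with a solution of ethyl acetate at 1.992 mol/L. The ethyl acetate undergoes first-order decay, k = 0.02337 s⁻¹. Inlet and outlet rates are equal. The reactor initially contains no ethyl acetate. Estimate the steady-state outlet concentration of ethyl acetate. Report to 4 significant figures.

1.167 mol/L

Accumulation = in − out − consumed: V dC/dt = Q C_in − Q C − k V C.
At steady state: 0 = Q C_in − (Q + kV) C_ss, so C_ss = Q C_in/(Q + kV).
C_ss = 32.82·1.992/(32.82 + 0.02337·991.9) = 65.3774/56.0007 = 1.16744 mol/L.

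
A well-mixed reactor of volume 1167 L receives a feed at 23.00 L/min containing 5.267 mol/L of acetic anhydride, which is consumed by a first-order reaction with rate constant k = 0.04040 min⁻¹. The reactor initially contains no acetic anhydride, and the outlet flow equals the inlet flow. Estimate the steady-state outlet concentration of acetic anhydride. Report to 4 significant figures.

Species balance: V dC/dt = Q C_in − Q C − k V C.
Steady state (dC/dt = 0): C_ss = Q C_in/(Q + kV) = C_in/(1 + kV/Q).
C_ss = 23.00·5.267/(23.00 + 0.04040·1167) = 121.141/70.1468 = 1.72696 mol/L.

1.727 mol/L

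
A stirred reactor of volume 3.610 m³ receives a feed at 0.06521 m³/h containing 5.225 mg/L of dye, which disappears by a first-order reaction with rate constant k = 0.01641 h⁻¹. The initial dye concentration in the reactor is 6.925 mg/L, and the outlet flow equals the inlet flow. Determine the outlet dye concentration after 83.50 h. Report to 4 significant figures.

2.973 mg/L

Species balance: V dC/dt = Q C_in − Q C − k V C.
This is linear with rate a = Q/V + k = 0.0344737 h⁻¹.
C_ss = Q C_in/(Q + kV) = 2.73782 mg/L; C(t) = C_ss + (C₀ − C_ss) e^(−a t).
C(83.50) = 2.73782 + (4.18718)·e^(−0.0344737·83.50) = 2.73782 + (4.18718)·0.0562159 = 2.97321 mg/L.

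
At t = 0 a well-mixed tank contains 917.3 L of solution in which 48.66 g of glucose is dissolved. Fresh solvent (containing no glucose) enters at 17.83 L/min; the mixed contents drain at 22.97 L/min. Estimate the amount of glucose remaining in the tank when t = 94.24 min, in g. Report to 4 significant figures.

Total volume: dV/dt = Q_in − Q_out = -5.14000 L/min, so V(t) = 917.3 − 5.14000 t and V(94.24) = 432.906 L.
No glucose enters, so dm/dt = −Q_out · (m/V).
dm/m = −Q_out dt/(V₀ − 5.14000 t); integrating gives ln(m/m₀) = −(Q_out/(Q_in−Q_out)) ln(V/V₀).
m = m₀ (V₀/V)^(Q_out/(Q_in−Q_out)) = 48.66 × (917.3/432.906)^(-4.46887) = 1.69744 g.

1.697 g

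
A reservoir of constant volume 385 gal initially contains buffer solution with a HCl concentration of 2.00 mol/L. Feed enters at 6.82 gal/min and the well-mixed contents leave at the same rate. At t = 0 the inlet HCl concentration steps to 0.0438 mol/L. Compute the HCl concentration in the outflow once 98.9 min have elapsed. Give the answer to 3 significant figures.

0.383 mol/L

Transient balance on the dissolved component: V dC/dt = Q(C_in − C).
Rewrite as dC/dt + C/τ = C_in/τ, τ = V/Q = 56.452 min.
Solution: C(t) = C_in + (C₀ − C_in) e^(−t/τ).
C(98.9) = 0.0438 + (2.00 − 0.0438)·e^(−98.9/56.452) = 0.0438 + (1.9562)·0.17344 = 0.38308 mol/L.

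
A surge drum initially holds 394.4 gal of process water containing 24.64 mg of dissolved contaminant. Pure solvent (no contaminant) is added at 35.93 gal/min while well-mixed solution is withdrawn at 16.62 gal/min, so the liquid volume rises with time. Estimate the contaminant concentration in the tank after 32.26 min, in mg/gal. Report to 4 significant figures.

Let m(t) be the amount of contaminant. Volume: V(t) = V₀ + (Q_in − Q_out) t = 394.4 + 19.3100 t; V(32.26) = 1017.34 gal.
Solute balance: dm/dt = 0 − Q_out C = −Q_out m/V(t).
dm/m = −Q_out dt/(V₀ + 19.3100 t); integrating gives ln(m/m₀) = −(Q_out/(Q_in−Q_out)) ln(V/V₀).
m = m₀ (V₀/V)^(Q_out/(Q_in−Q_out)) = 24.64 × (394.4/1017.34)^(0.860694) = 10.9003 mg.
C = m/V = 10.9003/1017.34 = 0.0107145 mg/gal.

0.01071 mg/gal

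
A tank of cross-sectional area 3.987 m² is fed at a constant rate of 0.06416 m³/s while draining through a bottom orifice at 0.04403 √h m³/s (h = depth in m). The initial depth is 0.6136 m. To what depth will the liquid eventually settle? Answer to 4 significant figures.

2.123 m

A dh/dt = Q_in − 0.04403 √h. Steady state requires inflow = outflow:
Q_in = 0.04403 √h_ss ⇒ √h_ss = 0.06416/0.04403 = 1.45719.
h_ss = 1.45719² = 2.12340 m. (Since h₀ = 0.6136 m < h_ss, the level will rise toward this value.)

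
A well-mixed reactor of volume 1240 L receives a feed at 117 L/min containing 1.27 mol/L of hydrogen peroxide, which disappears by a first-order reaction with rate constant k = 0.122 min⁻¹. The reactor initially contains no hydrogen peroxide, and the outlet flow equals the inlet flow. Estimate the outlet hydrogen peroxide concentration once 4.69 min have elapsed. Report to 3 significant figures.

0.353 mol/L

Accumulation = in − out − consumed: V dC/dt = Q C_in − Q C − k V C.
dC/dt = (Q/V) C_in − (Q/V + k) C; effective rate a = Q/V + k = 0.094355 + 0.122 = 0.21635 min⁻¹.
C_ss = Q C_in/(Q + kV) = 0.55386 mol/L; C(t) = C_ss + (C₀ − C_ss) e^(−a t).
C(4.69) = 0.55386 + (-0.55386)·e^(−0.21635·4.69) = 0.55386 + (-0.55386)·0.36251 = 0.35308 mol/L.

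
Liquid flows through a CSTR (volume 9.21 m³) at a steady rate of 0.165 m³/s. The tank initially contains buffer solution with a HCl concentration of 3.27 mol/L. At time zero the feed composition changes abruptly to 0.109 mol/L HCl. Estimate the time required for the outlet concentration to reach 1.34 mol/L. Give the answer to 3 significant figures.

52.6 s

Species balance: V dC/dt = Q(C_in − C) ⇒ τ = V/Q = 55.818 s.
C(t) = C_in + (C₀ − C_in) e^(−t/τ). Set C = 1.34 and solve for t:
e^(−t/τ) = (C − C_in)/(C₀ − C_in) = (1.34 − 0.109)/(3.27 − 0.109) = 0.38943
t = −τ ln(…) = 55.818 × 0.94306 = 52.640 s.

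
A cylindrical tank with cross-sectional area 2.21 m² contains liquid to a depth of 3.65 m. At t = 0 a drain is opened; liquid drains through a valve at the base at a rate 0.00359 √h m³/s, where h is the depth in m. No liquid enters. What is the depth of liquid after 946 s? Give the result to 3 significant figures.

1.30 m

With no inflow, A dh/dt = −0.00359 √h.
This is separable: 2 d(√h)/dt = −0.00359/A, so √h = √h₀ − (0.00359/(2A)) t.
√h = √3.65 − 0.00359·946/(2·2.21) = 1.9105 − 0.76836 = 1.1421.
h = 1.1421² = 1.3045 m.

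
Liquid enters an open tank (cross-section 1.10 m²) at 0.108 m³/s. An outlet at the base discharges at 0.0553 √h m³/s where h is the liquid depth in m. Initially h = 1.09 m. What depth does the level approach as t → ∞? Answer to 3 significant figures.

3.81 m

A dh/dt = Q_in − 0.0553 √h. Steady state requires inflow = outflow:
Q_in = 0.0553 √h_ss ⇒ √h_ss = 0.108/0.0553 = 1.9530.
h_ss = 1.9530² = 3.8141 m. (Since h₀ = 1.09 m < h_ss, the level will rise toward this value.)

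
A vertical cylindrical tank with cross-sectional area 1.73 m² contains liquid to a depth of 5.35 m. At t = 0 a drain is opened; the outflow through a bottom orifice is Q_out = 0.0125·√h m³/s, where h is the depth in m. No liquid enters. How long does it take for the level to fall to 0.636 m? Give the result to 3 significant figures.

Volume balance on the tank: A dh/dt = −0.0125 √h.
Separate and integrate: 2(√h − √h₀) = −(0.0125/A) t.
t = 2A(√h₀ − √h)/0.0125 = 2·1.73·(√5.35 − √0.636)/0.0125
  = 3.4600 × (2.3130 − 0.79750) / 0.0125 = 419.49 s.

419 s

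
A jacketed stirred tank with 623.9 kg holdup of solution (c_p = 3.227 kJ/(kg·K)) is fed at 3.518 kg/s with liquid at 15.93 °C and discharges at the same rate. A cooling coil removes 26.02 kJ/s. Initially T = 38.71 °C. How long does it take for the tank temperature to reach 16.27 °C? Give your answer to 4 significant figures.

399.7 s

Unsteady energy balance on the tank contents: M c_p dT/dt = ṁ c_p (T_in − T) − 26.02.
τ = M/ṁ = 177.345 s; T_ss = T_in − Q̇/(ṁ c_p) = 13.6380 °C.
T(t) = T_ss + (T₀ − T_ss) e^(−t/τ). Set T = 16.27:
e^(−t/τ) = (16.27 − 13.6380)/(38.71 − 13.6380) = 0.104977
t = −177.345 · ln(0.104977) = 399.738 s.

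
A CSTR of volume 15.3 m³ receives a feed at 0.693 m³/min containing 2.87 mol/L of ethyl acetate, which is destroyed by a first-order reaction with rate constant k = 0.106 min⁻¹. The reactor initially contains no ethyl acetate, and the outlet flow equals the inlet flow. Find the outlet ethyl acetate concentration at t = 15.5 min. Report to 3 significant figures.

0.777 mol/L

V dC/dt = Q(C_in − C) − k V C.
dC/dt = (Q/V) C_in − (Q/V + k) C; effective rate a = Q/V + k = 0.045294 + 0.106 = 0.15129 min⁻¹.
C_ss = Q C_in/(Q + kV) = 0.85921 mol/L; C(t) = C_ss + (C₀ − C_ss) e^(−a t).
C(15.5) = 0.85921 + (-0.85921)·e^(−0.15129·15.5) = 0.85921 + (-0.85921)·0.095842 = 0.77687 mol/L.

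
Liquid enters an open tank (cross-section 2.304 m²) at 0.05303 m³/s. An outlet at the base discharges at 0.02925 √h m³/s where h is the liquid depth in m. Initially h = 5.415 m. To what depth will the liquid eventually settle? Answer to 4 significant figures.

Mass balance (ρ constant): A dh/dt = Q_in − 0.02925 √h. At steady state dh/dt = 0:
Q_in = 0.02925 √h_ss ⇒ √h_ss = 0.05303/0.02925 = 1.81299.
h_ss = 1.81299² = 3.28694 m. (Since h₀ = 5.415 m > h_ss, the level will fall toward this value.)

3.287 m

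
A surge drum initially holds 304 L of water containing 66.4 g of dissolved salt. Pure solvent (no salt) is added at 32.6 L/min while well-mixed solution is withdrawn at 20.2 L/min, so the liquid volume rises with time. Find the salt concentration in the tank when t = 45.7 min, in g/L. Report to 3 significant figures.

Total volume: dV/dt = Q_in − Q_out = 12.400 L/min, so V(t) = 304 + 12.400 t and V(45.7) = 870.68 L.
Solute balance: dm/dt = 0 − Q_out C = −Q_out m/V(t).
dm/m = −Q_out dt/(V₀ + 12.400 t); integrating gives ln(m/m₀) = −(Q_out/(Q_in−Q_out)) ln(V/V₀).
m = m₀ (V₀/V)^(Q_out/(Q_in−Q_out)) = 66.4 × (304/870.68)^(1.6290) = 11.960 g.
C = m/V = 11.960/870.68 = 0.013736 g/L.

0.0137 g/L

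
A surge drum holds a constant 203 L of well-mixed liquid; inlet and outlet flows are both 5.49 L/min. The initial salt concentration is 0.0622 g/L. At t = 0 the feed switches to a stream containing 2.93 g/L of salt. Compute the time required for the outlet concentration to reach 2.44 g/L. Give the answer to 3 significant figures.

Species balance: V dC/dt = Q(C_in − C) ⇒ τ = V/Q = 36.976 min.
C(t) = C_in + (C₀ − C_in) e^(−t/τ). Set C = 2.44 and solve for t:
e^(−t/τ) = (C − C_in)/(C₀ − C_in) = (2.44 − 2.93)/(0.0622 − 2.93) = 0.17086
t = −τ ln(…) = 36.976 × 1.7669 = 65.333 min.

65.3 min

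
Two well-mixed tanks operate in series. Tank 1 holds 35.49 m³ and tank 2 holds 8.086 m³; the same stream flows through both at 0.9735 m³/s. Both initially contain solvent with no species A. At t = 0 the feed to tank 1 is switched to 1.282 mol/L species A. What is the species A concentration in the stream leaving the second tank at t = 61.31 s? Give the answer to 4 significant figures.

0.9733 mol/L

Time constants: τᵢ = Vᵢ/Q for each well-mixed tank.
τ₁ = 35.49/0.9735 = 36.4561 s; τ₂ = 8.086/0.9735 = 8.30611 s.
Solving the cascade with C₁(0)=C₂(0)=0 gives C₂(t) = C_in[1 − (τ₁ e^(−t/τ₁) − τ₂ e^(−t/τ₂))/(τ₁ − τ₂)].
At t = 61.31: e^(−t/τ₁) = 0.186048, e^(−t/τ₂) = 0.000622784.
C₂ = 1.282·[1 − (36.4561·0.186048 − 8.30611·0.000622784)/(28.1500)] = 1.282·0.759239 = 0.973344 mol/L.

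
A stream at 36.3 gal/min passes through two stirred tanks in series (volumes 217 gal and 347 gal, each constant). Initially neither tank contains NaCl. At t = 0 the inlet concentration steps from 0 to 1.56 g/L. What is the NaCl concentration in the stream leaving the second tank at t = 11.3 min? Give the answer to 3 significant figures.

Time constants: τᵢ = Vᵢ/Q for each well-mixed tank.
τ₁ = 217/36.3 = 5.9780 min; τ₂ = 347/36.3 = 9.5592 min.
Solving the cascade with C₁(0)=C₂(0)=0 gives C₂(t) = C_in[1 − (τ₁ e^(−t/τ₁) − τ₂ e^(−t/τ₂))/(τ₁ − τ₂)].
At t = 11.3: e^(−t/τ₁) = 0.15103, e^(−t/τ₂) = 0.30663.
C₂ = 1.56·[1 − (5.9780·0.15103 − 9.5592·0.30663)/(-3.5813)] = 1.56·0.43363 = 0.67646 g/L.

0.676 g/L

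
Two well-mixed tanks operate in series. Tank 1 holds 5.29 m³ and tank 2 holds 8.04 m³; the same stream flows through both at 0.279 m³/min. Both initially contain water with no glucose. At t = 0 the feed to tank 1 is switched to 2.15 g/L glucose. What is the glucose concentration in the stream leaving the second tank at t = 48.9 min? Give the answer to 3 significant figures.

1.31 g/L

Species balance on tank i: dCᵢ/dt = (Cᵢ₋₁ − Cᵢ)/τᵢ with τᵢ = Vᵢ/Q.
τ₁ = 5.29/0.279 = 18.961 min; τ₂ = 8.04/0.279 = 28.817 min.
Tank 1: C₁ = C_in(1 − e^(−t/τ₁)). Tank 2 (τ₁ ≠ τ₂): C₂ = C_in[1 − (τ₁ e^(−t/τ₁) − τ₂ e^(−t/τ₂))/(τ₁ − τ₂)].
At t = 48.9: e^(−t/τ₁) = 0.075847, e^(−t/τ₂) = 0.18325.
C₂ = 2.15·[1 − (18.961·0.075847 − 28.817·0.18325)/(-9.8566)] = 2.15·0.61015 = 1.3118 g/L.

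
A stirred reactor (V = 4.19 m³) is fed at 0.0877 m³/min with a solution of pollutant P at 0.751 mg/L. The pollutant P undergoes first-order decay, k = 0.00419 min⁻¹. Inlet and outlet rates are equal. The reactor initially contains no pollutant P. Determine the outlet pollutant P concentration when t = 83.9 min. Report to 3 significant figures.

0.550 mg/L

Accumulation = in − out − consumed: V dC/dt = Q C_in − Q C − k V C.
This is linear with rate a = Q/V + k = 0.025121 min⁻¹.
C_ss = Q C_in/(Q + kV) = 0.62574 mg/L; C(t) = C_ss + (C₀ − C_ss) e^(−a t).
C(83.9) = 0.62574 + (-0.62574)·e^(−0.025121·83.9) = 0.62574 + (-0.62574)·0.12153 = 0.54969 mg/L.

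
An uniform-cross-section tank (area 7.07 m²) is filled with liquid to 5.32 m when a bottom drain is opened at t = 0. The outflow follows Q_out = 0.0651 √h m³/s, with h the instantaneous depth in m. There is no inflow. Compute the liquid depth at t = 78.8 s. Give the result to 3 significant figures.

With no inflow, A dh/dt = −0.0651 √h.
∫ h^(−1/2) dh = −(0.0651/A) ∫ dt, giving 2√h = 2√h₀ − (0.0651/A) t.
√h = √5.32 − 0.0651·78.8/(2·7.07) = 2.3065 − 0.36279 = 1.9437.
h = 1.9437² = 3.7780 m.

3.78 m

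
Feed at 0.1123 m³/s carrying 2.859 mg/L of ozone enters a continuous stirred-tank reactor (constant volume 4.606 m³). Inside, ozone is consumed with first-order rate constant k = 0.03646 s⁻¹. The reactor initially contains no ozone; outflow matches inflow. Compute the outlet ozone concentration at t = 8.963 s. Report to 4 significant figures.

0.4816 mg/L

V dC/dt = Q(C_in − C) − k V C.
dC/dt = (Q/V) C_in − (Q/V + k) C; effective rate a = Q/V + k = 0.0243812 + 0.03646 = 0.0608412 s⁻¹.
C_ss = Q C_in/(Q + kV) = 1.14570 mg/L; C(t) = C_ss + (C₀ − C_ss) e^(−a t).
C(8.963) = 1.14570 + (-1.14570)·e^(−0.0608412·8.963) = 1.14570 + (-1.14570)·0.579656 = 0.481589 mg/L.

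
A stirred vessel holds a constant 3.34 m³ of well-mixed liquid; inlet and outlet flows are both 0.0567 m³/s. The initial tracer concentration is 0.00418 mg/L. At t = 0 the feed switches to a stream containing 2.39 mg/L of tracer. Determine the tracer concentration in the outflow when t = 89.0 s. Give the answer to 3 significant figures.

Accumulation = in − out for the solute gives V dC/dt = Q(C_in − C).
Rewrite as dC/dt + C/τ = C_in/τ, τ = V/Q = 58.907 s.
This is linear first-order; C(t) = C_in + (C₀ − C_in) e^(−t/τ).
C(89.0) = 2.39 + (0.00418 − 2.39)·e^(−89.0/58.907) = 2.39 + (-2.3858)·0.22072 = 1.8634 mg/L.

1.86 mg/L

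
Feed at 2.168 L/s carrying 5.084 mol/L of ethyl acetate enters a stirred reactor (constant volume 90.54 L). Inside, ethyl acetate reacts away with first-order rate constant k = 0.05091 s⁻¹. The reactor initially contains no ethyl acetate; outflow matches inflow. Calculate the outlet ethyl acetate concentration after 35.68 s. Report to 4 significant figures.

Accumulation = in − out − consumed: V dC/dt = Q C_in − Q C − k V C.
dC/dt = (Q/V) C_in − (Q/V + k) C; effective rate a = Q/V + k = 0.0239452 + 0.05091 = 0.0748552 s⁻¹.
C_ss = Q C_in/(Q + kV) = 1.62631 mol/L; C(t) = C_ss + (C₀ − C_ss) e^(−a t).
C(35.68) = 1.62631 + (-1.62631)·e^(−0.0748552·35.68) = 1.62631 + (-1.62631)·0.0691945 = 1.51377 mol/L.

1.514 mol/L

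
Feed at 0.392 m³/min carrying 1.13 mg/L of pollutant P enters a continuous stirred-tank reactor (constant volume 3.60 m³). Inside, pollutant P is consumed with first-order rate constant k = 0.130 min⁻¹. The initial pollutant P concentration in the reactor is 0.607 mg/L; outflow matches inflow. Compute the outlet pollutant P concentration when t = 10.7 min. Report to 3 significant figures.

0.522 mg/L

V dC/dt = Q(C_in − C) − k V C.
This is linear with rate a = Q/V + k = 0.23889 min⁻¹.
C_ss = Q C_in/(Q + kV) = 0.51507 mg/L; C(t) = C_ss + (C₀ − C_ss) e^(−a t).
C(10.7) = 0.51507 + (0.091930)·e^(−0.23889·10.7) = 0.51507 + (0.091930)·0.077606 = 0.52220 mg/L.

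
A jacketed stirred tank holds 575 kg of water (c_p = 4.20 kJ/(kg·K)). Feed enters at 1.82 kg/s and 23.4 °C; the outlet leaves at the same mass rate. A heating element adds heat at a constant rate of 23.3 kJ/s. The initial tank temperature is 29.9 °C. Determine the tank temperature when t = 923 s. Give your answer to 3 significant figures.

M c_p dT/dt = ṁ c_p (T_in − T) + Q̇.
Rearrange: dT/dt = (T_ss − T)/τ with τ = M/ṁ = 315.93 s and T_ss = T_in + Q̇/(ṁ c_p) = 26.448 °C.
Solution: T(t) = T_ss + (T₀ − T_ss) e^(−t/τ).
T(923) = 26.448 + (3.4519)·e^(−923/315.93) = 26.448 + (3.4519)·0.053853 = 26.634 °C.

26.6 °C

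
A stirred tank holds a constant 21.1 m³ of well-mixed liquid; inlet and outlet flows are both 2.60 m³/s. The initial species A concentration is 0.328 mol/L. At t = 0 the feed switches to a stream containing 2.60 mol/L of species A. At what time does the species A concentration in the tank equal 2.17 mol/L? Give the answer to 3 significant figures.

Mass balance on the solute (V constant): V dC/dt = Q(C_in − C), so τ = V/Q = 8.1154 s.
C(t) = C_in + (C₀ − C_in) e^(−t/τ). Set C = 2.17 and solve for t:
e^(−t/τ) = (C − C_in)/(C₀ − C_in) = (2.17 − 2.60)/(0.328 − 2.60) = 0.18926
t = −τ ln(…) = 8.1154 × 1.6646 = 13.509 s.

13.5 s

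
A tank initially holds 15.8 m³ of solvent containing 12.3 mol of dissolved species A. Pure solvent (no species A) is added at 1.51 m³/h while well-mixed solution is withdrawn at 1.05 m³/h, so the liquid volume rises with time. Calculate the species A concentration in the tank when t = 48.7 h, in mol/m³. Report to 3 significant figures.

0.0429 mol/m³

Total volume: dV/dt = Q_in − Q_out = 0.46000 m³/h, so V(t) = 15.8 + 0.46000 t and V(48.7) = 38.202 m³.
No species A enters, so dm/dt = −Q_out · (m/V).
dm/m = −Q_out dt/(V₀ + 0.46000 t); integrating gives ln(m/m₀) = −(Q_out/(Q_in−Q_out)) ln(V/V₀).
m = m₀ (V₀/V)^(Q_out/(Q_in−Q_out)) = 12.3 × (15.8/38.202)^(2.2826) = 1.6394 mol.
C = m/V = 1.6394/38.202 = 0.042914 mol/m³.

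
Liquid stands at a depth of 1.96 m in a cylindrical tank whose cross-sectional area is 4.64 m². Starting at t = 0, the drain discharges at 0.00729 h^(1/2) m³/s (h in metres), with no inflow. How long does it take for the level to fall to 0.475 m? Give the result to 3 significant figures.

With no inflow, A dh/dt = −0.00729 √h.
Separate and integrate: 2(√h − √h₀) = −(0.00729/A) t.
t = 2A(√h₀ − √h)/0.00729 = 2·4.64·(√1.96 − √0.475)/0.00729
  = 9.2800 × (1.4000 − 0.68920) / 0.00729 = 904.83 s.

905 s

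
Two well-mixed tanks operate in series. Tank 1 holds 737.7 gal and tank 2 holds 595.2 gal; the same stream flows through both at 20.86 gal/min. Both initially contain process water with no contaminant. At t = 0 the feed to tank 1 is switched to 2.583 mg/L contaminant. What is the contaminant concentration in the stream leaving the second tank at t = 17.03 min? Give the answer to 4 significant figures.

0.2613 mg/L

Time constants: τᵢ = Vᵢ/Q for each well-mixed tank.
τ₁ = 737.7/20.86 = 35.3643 min; τ₂ = 595.2/20.86 = 28.5331 min.
Solving the cascade with C₁(0)=C₂(0)=0 gives C₂(t) = C_in[1 − (τ₁ e^(−t/τ₁) − τ₂ e^(−t/τ₂))/(τ₁ − τ₂)].
At t = 17.03: e^(−t/τ₁) = 0.617820, e^(−t/τ₂) = 0.550542.
C₂ = 2.583·[1 − (35.3643·0.617820 − 28.5331·0.550542)/(6.83126)] = 2.583·0.101174 = 0.261333 mg/L.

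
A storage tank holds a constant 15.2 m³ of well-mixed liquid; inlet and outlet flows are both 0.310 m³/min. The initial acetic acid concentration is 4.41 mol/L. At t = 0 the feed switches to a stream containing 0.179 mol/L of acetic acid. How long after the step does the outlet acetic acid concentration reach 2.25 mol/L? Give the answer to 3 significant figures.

35.0 min

Species balance: V dC/dt = Q(C_in − C) ⇒ τ = V/Q = 49.032 min.
C(t) = C_in + (C₀ − C_in) e^(−t/τ). Set C = 2.25 and solve for t:
e^(−t/τ) = (C − C_in)/(C₀ − C_in) = (2.25 − 0.179)/(4.41 − 0.179) = 0.48948
t = −τ ln(…) = 49.032 × 0.71441 = 35.029 min.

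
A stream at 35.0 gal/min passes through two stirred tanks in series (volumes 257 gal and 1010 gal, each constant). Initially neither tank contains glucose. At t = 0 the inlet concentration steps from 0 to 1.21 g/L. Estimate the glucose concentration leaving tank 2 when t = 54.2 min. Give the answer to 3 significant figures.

0.962 g/L

Time constants: τᵢ = Vᵢ/Q for each well-mixed tank.
τ₁ = 257/35.0 = 7.3429 min; τ₂ = 1010/35.0 = 28.857 min.
Solving the cascade with C₁(0)=C₂(0)=0 gives C₂(t) = C_in[1 − (τ₁ e^(−t/τ₁) − τ₂ e^(−t/τ₂))/(τ₁ − τ₂)].
At t = 54.2: e^(−t/τ₁) = 0.00062278, e^(−t/τ₂) = 0.15286.
C₂ = 1.21·[1 − (7.3429·0.00062278 − 28.857·0.15286)/(-21.514)] = 1.21·0.79518 = 0.96217 g/L.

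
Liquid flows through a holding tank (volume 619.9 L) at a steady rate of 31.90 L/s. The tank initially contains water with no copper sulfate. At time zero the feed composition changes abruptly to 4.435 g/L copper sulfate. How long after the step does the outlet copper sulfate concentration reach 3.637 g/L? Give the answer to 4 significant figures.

33.33 s

Accumulation = in − out for the solute gives V dC/dt = Q(C_in − C), so τ = V/Q = 19.4326 s.
C(t) = C_in + (C₀ − C_in) e^(−t/τ). Set C = 3.637 and solve for t:
e^(−t/τ) = (C − C_in)/(C₀ − C_in) = (3.637 − 4.435)/(0 − 4.435) = 0.179932
t = −τ ln(…) = 19.4326 × 1.71517 = 33.3303 s.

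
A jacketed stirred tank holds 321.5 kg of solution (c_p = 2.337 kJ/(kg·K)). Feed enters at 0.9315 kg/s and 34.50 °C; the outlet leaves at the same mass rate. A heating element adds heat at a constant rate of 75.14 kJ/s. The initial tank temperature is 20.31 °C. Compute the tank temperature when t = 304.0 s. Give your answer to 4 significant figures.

48.83 °C

M c_p dT/dt = ṁ c_p (T_in − T) + Q̇.
Rearrange: dT/dt = (T_ss − T)/τ with τ = M/ṁ = 345.142 s and T_ss = T_in + Q̇/(ṁ c_p) = 69.0167 °C.
Integrating: T(t) = T_ss + (T₀ − T_ss) e^(−t/τ).
T(304.0) = 69.0167 + (-48.7067)·e^(−304.0/345.142) = 69.0167 + (-48.7067)·0.414453 = 48.8301 °C.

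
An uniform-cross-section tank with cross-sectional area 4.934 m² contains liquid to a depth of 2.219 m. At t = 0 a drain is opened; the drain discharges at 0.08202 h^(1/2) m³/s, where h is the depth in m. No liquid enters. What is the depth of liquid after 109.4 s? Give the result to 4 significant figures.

Unsteady balance on liquid volume: A dh/dt = −0.08202 √h.
Separate and integrate: 2(√h − √h₀) = −(0.08202/A) t.
√h = √2.219 − 0.08202·109.4/(2·4.934) = 1.48963 − 0.909302 = 0.580329.
h = 0.580329² = 0.336782 m.

0.3368 m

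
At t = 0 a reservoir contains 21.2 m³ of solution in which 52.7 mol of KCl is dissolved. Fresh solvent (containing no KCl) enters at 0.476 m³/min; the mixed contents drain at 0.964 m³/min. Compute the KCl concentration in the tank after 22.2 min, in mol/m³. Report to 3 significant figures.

1.24 mol/m³

Let m(t) be the amount of KCl. Volume: V(t) = V₀ + (Q_in − Q_out) t = 21.2 − 0.48800 t; V(22.2) = 10.366 m³.
Solute balance: dm/dt = 0 − Q_out C = −Q_out m/V(t).
Separate: dm/m = −Q_out dt/V(t) ⇒ ln(m/m₀) = −(Q_out/(Q_in−Q_out)) ln(V/V₀).
m = m₀ (V₀/V)^(Q_out/(Q_in−Q_out)) = 52.7 × (21.2/10.366)^(-1.9754) = 12.824 mol.
C = m/V = 12.824/10.366 = 1.2371 mol/m³.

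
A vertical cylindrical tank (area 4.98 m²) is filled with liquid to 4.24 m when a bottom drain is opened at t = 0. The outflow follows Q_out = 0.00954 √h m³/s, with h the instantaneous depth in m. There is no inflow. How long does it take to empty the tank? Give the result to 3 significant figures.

2150 s

With no inflow, A dh/dt = −0.00954 √h.
Separate and integrate: 2(√h − √h₀) = −(0.00954/A) t.
Tank is empty when √h = 0: t_empty = 2A√h₀/0.00954.
t_empty = 2·4.98·√4.24/0.00954 = 9.9600·2.0591/0.00954 = 2149.8 s.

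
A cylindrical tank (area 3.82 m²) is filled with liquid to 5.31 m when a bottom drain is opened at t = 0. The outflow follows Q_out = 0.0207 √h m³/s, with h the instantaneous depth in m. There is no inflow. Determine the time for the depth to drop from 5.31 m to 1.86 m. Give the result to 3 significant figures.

With no inflow, A dh/dt = −0.0207 √h.
∫ h^(−1/2) dh = −(0.0207/A) ∫ dt, giving 2√h = 2√h₀ − (0.0207/A) t.
t = 2A(√h₀ − √h)/0.0207 = 2·3.82·(√5.31 − √1.86)/0.0207
  = 7.6400 × (2.3043 − 1.3638) / 0.0207 = 347.13 s.

347 s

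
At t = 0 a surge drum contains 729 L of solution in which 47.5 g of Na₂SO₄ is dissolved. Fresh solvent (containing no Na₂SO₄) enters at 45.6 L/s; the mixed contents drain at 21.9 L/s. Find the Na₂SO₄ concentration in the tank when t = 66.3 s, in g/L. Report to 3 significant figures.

Let m(t) be the amount of Na₂SO₄. Volume: V(t) = V₀ + (Q_in − Q_out) t = 729 + 23.700 t; V(66.3) = 2300.3 L.
Species balance (pure solvent in): dm/dt = −Q_out · m/V(t).
Separate: dm/m = −Q_out dt/V(t) ⇒ ln(m/m₀) = −(Q_out/(Q_in−Q_out)) ln(V/V₀).
m = m₀ (V₀/V)^(Q_out/(Q_in−Q_out)) = 47.5 × (729/2300.3)^(0.92405) = 16.426 g.
C = m/V = 16.426/2300.3 = 0.0071409 g/L.

0.00714 g/L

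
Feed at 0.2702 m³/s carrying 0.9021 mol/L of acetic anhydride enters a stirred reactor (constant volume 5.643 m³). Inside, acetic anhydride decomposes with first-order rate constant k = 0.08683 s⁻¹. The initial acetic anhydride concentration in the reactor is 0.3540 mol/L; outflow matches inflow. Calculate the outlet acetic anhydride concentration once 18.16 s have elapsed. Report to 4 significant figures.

Accumulation = in − out − consumed: V dC/dt = Q C_in − Q C − k V C.
This is linear with rate a = Q/V + k = 0.134712 s⁻¹.
C_ss = Q C_in/(Q + kV) = 0.320644 mol/L; C(t) = C_ss + (C₀ − C_ss) e^(−a t).
C(18.16) = 0.320644 + (0.0333564)·e^(−0.134712·18.16) = 0.320644 + (0.0333564)·0.0866069 = 0.323533 mol/L.

0.3235 mol/L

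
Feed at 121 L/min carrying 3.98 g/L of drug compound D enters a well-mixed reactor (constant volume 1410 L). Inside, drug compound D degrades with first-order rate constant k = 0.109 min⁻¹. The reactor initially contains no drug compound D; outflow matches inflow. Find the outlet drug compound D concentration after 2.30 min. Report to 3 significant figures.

Species balance: V dC/dt = Q C_in − Q C − k V C.
This is linear with rate a = Q/V + k = 0.19482 min⁻¹.
C_ss = Q C_in/(Q + kV) = 1.7532 g/L; C(t) = C_ss + (C₀ − C_ss) e^(−a t).
C(2.30) = 1.7532 + (-1.7532)·e^(−0.19482·2.30) = 1.7532 + (-1.7532)·0.63886 = 0.63315 g/L.

0.633 g/L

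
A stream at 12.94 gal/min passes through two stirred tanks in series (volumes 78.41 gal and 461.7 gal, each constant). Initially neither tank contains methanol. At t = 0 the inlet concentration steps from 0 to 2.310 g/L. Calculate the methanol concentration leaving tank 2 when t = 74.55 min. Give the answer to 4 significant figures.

1.966 g/L

Time constants: τᵢ = Vᵢ/Q for each well-mixed tank.
τ₁ = 78.41/12.94 = 6.05951 min; τ₂ = 461.7/12.94 = 35.6801 min.
Solving the cascade with C₁(0)=C₂(0)=0 gives C₂(t) = C_in[1 − (τ₁ e^(−t/τ₁) − τ₂ e^(−t/τ₂))/(τ₁ − τ₂)].
At t = 74.55: e^(−t/τ₁) = 4.53818e-06, e^(−t/τ₂) = 0.123761.
C₂ = 2.310·[1 − (6.05951·4.53818e-06 − 35.6801·0.123761)/(-29.6206)] = 2.310·0.850922 = 1.96563 g/L.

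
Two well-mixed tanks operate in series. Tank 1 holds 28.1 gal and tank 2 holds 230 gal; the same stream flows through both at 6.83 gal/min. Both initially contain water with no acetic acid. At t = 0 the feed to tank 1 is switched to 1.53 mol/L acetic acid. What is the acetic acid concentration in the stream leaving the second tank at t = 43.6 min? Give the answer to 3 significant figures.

Species balance on tank i: dCᵢ/dt = (Cᵢ₋₁ − Cᵢ)/τᵢ with τᵢ = Vᵢ/Q.
τ₁ = 28.1/6.83 = 4.1142 min; τ₂ = 230/6.83 = 33.675 min.
Tank 1: C₁ = C_in(1 − e^(−t/τ₁)). Tank 2 (τ₁ ≠ τ₂): C₂ = C_in[1 − (τ₁ e^(−t/τ₁) − τ₂ e^(−t/τ₂))/(τ₁ − τ₂)].
At t = 43.6: e^(−t/τ₁) = 2.4980e-05, e^(−t/τ₂) = 0.27397.
C₂ = 1.53·[1 − (4.1142·2.4980e-05 − 33.675·0.27397)/(-29.561)] = 1.53·0.68790 = 1.0525 mol/L.

1.05 mol/L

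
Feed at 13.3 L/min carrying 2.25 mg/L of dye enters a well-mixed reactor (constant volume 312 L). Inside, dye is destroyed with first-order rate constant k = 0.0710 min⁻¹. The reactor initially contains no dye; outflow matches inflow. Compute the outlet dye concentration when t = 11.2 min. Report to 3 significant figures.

0.608 mg/L

V dC/dt = Q(C_in − C) − k V C.
This is linear with rate a = Q/V + k = 0.11363 min⁻¹.
C_ss = Q C_in/(Q + kV) = 0.84410 mg/L; C(t) = C_ss + (C₀ − C_ss) e^(−a t).
C(11.2) = 0.84410 + (-0.84410)·e^(−0.11363·11.2) = 0.84410 + (-0.84410)·0.28009 = 0.60767 mg/L.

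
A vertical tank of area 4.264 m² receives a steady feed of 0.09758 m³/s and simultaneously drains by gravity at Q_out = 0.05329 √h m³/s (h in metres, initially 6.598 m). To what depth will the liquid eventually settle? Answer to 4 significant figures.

Level balance: A dh/dt = 0.09758 − 0.05329 √h. Setting dh/dt = 0:
Q_in = 0.05329 √h_ss ⇒ √h_ss = 0.09758/0.05329 = 1.83111.
h_ss = 1.83111² = 3.35297 m. (Since h₀ = 6.598 m > h_ss, the level will fall toward this value.)

3.353 m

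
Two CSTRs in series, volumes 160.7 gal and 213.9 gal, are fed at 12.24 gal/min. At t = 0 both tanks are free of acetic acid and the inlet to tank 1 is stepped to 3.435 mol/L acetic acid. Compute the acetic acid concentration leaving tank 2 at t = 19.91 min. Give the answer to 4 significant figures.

1.292 mol/L

Species balance on tank i: dCᵢ/dt = (Cᵢ₋₁ − Cᵢ)/τᵢ with τᵢ = Vᵢ/Q.
τ₁ = 160.7/12.24 = 13.1291 min; τ₂ = 213.9/12.24 = 17.4755 min.
Solving the cascade with C₁(0)=C₂(0)=0 gives C₂(t) = C_in[1 − (τ₁ e^(−t/τ₁) − τ₂ e^(−t/τ₂))/(τ₁ − τ₂)].
At t = 19.91: e^(−t/τ₁) = 0.219483, e^(−t/τ₂) = 0.320040.
C₂ = 3.435·[1 − (13.1291·0.219483 − 17.4755·0.320040)/(-4.34641)] = 3.435·0.376211 = 1.29228 mol/L.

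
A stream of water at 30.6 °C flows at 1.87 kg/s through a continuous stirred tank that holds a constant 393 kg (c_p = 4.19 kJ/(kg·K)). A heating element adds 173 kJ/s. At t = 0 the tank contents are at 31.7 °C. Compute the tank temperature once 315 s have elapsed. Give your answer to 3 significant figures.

48.0 °C

Energy balance: M c_p dT/dt = ṁ c_p (T_in − T) + 173.
Rearrange: dT/dt = (T_ss − T)/τ with τ = M/ṁ = 210.16 s and T_ss = T_in + Q̇/(ṁ c_p) = 52.680 °C.
This is linear first-order; T(t) = T_ss + (T₀ − T_ss) e^(−t/τ).
T(315) = 52.680 + (-20.980)·e^(−315/210.16) = 52.680 + (-20.980)·0.22339 = 47.993 °C.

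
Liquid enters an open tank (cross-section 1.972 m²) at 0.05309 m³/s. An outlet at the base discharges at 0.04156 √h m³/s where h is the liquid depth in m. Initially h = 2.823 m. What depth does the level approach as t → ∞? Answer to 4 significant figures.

Accumulation of liquid (constant cross-section A): A dh/dt = Q_in − 0.04156 √h. At steady state dh/dt = 0:
Q_in = 0.04156 √h_ss ⇒ √h_ss = 0.05309/0.04156 = 1.27743.
h_ss = 1.27743² = 1.63183 m. (Since h₀ = 2.823 m > h_ss, the level will fall toward this value.)

1.632 m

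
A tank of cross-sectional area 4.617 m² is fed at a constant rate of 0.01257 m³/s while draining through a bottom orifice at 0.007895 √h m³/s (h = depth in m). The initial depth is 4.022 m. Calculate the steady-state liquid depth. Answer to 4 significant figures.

Level balance: A dh/dt = 0.01257 − 0.007895 √h. Setting dh/dt = 0:
Q_in = 0.007895 √h_ss ⇒ √h_ss = 0.01257/0.007895 = 1.59215.
h_ss = 1.59215² = 2.53493 m. (Since h₀ = 4.022 m > h_ss, the level will fall toward this value.)

2.535 m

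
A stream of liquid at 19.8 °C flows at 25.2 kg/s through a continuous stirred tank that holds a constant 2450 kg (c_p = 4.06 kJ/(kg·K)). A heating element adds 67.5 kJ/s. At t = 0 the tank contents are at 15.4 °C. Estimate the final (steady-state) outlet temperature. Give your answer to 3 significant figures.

Energy balance: M c_p dT/dt = ṁ c_p (T_in − T) + 67.5.
At steady state dT/dt = 0 ⇒ T_ss = T_in + Q̇/(ṁ c_p) = 19.8 + 67.5/(25.2·4.06) = 20.460 °C.

20.5 °C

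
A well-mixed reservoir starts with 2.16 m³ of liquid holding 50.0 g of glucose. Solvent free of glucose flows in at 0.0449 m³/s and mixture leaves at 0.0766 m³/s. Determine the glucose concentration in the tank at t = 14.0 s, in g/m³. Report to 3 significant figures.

16.7 g/m³

Total volume: dV/dt = Q_in − Q_out = -0.031700 m³/s, so V(t) = 2.16 − 0.031700 t and V(14.0) = 1.7162 m³.
No glucose enters, so dm/dt = −Q_out · (m/V).
Separate: dm/m = −Q_out dt/V(t) ⇒ ln(m/m₀) = −(Q_out/(Q_in−Q_out)) ln(V/V₀).
m = m₀ (V₀/V)^(Q_out/(Q_in−Q_out)) = 50.0 × (2.16/1.7162)^(-2.4164) = 28.682 g.
C = m/V = 28.682/1.7162 = 16.712 g/m³.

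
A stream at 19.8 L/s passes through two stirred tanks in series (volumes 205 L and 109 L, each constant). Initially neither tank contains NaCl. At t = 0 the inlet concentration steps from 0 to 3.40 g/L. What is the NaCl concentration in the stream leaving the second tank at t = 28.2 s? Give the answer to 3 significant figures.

Time constants: τᵢ = Vᵢ/Q for each well-mixed tank.
τ₁ = 205/19.8 = 10.354 s; τ₂ = 109/19.8 = 5.5051 s.
Solving the cascade with C₁(0)=C₂(0)=0 gives C₂(t) = C_in[1 − (τ₁ e^(−t/τ₁) − τ₂ e^(−t/τ₂))/(τ₁ − τ₂)].
At t = 28.2: e^(−t/τ₁) = 0.065631, e^(−t/τ₂) = 0.0059607.
C₂ = 3.40·[1 − (10.354·0.065631 − 5.5051·0.0059607)/(4.8485)] = 3.40·0.86662 = 2.9465 g/L.

2.95 g/L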